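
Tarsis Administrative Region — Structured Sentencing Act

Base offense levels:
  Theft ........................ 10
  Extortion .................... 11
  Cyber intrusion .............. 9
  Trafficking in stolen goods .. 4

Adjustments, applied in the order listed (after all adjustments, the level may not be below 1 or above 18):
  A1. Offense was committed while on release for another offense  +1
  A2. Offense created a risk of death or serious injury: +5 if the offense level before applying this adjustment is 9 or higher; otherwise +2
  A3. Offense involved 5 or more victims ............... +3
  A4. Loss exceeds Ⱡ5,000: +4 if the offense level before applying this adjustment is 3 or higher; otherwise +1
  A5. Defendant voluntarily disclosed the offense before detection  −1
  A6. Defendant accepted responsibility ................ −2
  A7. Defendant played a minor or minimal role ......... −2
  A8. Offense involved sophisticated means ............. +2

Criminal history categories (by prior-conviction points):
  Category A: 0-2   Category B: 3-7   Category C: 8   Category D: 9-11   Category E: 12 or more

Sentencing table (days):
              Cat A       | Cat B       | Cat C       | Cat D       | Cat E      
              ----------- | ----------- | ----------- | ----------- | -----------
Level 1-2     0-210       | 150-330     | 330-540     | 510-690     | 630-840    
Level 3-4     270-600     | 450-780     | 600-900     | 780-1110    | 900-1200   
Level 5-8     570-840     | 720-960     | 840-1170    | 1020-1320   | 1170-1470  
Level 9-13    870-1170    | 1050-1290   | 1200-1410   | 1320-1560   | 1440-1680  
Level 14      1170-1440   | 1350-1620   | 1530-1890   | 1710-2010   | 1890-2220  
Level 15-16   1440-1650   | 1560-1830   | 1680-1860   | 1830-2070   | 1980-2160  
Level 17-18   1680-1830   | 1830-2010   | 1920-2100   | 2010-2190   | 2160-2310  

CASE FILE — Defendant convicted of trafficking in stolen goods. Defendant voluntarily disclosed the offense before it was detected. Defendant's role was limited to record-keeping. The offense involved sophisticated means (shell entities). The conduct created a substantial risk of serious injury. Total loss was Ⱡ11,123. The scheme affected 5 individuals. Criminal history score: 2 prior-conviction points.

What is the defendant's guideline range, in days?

Base offense level for trafficking in stolen goods: 4.
A2 applies (level before this adjustment is 4 < 9, so +2): 4 + 2 = 6.
A3 applies: 6 + 3 = 9.
A4 applies (level before this adjustment is 9 ≥ 3, so +4): 9 + 4 = 13.
A5 applies: 13 − 1 = 12.
A6 does not apply.
A7 applies: 12 − 2 = 10.
A8 applies: 10 + 2 = 12.
Final offense level: 12.
Criminal history: 2 prior points → Category A (0-2).
Level 12 falls in the 9-13 band.
Grid: Level 9-13 × Category A = 870-1170 days.

870-1170 days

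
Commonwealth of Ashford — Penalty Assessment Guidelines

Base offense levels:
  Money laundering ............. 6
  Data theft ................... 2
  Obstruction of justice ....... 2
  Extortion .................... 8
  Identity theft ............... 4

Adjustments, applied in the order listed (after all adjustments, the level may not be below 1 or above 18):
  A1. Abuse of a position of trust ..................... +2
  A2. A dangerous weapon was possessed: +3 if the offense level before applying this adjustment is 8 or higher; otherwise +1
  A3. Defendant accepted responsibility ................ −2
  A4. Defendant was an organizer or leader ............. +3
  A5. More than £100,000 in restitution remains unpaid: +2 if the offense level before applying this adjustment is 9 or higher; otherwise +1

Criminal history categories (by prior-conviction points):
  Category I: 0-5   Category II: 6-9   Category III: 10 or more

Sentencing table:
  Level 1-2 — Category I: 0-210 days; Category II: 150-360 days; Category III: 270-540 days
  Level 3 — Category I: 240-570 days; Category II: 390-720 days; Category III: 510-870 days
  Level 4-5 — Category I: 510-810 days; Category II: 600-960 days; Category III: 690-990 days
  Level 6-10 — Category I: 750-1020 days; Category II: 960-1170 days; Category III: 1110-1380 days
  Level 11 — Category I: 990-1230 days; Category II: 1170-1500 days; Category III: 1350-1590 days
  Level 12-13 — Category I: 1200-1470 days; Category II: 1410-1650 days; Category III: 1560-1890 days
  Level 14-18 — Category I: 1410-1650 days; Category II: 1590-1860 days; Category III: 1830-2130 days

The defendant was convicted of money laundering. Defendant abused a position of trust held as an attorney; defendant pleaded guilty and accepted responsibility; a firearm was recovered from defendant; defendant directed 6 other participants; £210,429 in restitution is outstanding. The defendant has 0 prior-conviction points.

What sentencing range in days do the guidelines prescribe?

Base offense level for money laundering: 6.
A1 applies: 6 + 2 = 8.
A2 applies (level before this adjustment is 8 ≥ 8, so +3): 8 + 3 = 11.
A3 applies: 11 − 2 = 9.
A4 applies: 9 + 3 = 12.
A5 applies (level before this adjustment is 12 ≥ 9, so +2): 12 + 2 = 14.
Final offense level: 14.
Criminal history: 0 prior points → Category I (0-5).
Level 14 falls in the 14-18 band.
Grid: Level 14-18 × Category I = 1410-1650 days.

1410-1650 days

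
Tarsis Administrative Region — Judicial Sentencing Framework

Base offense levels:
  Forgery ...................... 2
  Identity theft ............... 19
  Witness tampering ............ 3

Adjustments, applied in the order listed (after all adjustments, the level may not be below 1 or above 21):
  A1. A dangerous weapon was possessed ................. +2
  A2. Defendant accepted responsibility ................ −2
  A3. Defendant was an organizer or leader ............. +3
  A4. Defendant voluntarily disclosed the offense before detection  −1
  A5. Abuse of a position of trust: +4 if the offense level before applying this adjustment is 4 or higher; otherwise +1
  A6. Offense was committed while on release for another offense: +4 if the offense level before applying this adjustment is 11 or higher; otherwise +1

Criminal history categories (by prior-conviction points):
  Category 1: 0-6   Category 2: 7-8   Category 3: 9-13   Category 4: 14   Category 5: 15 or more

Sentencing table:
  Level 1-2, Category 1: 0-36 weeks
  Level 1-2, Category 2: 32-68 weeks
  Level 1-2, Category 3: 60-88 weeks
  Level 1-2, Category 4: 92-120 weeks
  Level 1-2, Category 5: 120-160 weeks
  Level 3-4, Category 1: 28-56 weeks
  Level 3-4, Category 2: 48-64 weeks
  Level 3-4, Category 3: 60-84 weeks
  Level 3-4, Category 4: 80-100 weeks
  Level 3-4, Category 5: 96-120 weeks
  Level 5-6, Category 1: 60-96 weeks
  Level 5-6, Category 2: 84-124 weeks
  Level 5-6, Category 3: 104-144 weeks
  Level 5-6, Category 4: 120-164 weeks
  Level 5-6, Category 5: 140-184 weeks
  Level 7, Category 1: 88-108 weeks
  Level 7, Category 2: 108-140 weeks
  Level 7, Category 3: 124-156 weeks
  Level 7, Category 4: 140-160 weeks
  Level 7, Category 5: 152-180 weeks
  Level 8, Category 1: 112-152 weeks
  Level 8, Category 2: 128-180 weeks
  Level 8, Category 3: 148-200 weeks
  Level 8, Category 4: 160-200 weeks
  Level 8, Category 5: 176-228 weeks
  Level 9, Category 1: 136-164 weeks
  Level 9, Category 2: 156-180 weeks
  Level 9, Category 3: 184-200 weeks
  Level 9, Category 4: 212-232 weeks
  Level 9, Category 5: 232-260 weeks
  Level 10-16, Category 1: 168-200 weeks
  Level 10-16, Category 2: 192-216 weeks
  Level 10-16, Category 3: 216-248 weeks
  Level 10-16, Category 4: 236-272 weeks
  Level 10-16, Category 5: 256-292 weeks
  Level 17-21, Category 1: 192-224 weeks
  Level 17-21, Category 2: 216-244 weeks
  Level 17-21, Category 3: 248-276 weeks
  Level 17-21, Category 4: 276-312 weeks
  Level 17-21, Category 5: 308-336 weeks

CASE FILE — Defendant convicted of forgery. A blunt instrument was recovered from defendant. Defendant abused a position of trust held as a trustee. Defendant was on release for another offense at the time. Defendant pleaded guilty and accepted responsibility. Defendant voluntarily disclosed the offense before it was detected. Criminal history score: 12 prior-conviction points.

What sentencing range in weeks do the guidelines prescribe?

Base offense level for forgery: 2.
A1 applies: 2 + 2 = 4.
A2 applies: 4 − 2 = 2.
A4 applies: 2 − 1 = 1.
A5 applies (level before this adjustment is 1 < 4, so +1): 1 + 1 = 2.
A6 applies (level before this adjustment is 2 < 11, so +1): 2 + 1 = 3.
Final offense level: 3.
Criminal history: 12 prior points → Category 3 (9-13).
Level 3 falls in the 3-4 band.
Grid: Level 3-4 × Category 3 = 60-84 weeks.

60-84 weeks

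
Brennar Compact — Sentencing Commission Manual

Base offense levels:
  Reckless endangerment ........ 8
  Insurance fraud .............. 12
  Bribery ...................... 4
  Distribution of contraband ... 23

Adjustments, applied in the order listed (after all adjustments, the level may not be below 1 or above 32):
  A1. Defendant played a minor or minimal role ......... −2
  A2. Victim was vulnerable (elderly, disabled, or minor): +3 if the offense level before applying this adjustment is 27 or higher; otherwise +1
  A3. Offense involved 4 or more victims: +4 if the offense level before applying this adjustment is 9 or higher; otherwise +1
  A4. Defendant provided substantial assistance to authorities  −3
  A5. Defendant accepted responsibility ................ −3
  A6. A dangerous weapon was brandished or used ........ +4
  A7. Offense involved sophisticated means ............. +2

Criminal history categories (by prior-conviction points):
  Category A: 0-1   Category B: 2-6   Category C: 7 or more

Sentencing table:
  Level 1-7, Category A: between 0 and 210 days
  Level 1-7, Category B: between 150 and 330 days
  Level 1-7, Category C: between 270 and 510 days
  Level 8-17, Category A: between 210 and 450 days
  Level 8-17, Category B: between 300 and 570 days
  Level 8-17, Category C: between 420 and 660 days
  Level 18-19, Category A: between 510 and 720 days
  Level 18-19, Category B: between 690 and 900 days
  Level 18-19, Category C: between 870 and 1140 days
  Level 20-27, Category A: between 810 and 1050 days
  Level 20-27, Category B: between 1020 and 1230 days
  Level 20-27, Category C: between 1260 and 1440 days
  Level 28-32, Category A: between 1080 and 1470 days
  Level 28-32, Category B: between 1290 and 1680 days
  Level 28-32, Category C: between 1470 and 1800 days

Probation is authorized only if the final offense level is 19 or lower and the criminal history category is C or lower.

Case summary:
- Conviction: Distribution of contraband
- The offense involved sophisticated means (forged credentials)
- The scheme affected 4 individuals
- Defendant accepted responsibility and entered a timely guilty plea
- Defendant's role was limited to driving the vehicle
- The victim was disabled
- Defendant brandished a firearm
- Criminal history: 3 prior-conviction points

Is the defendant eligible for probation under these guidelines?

No

Base offense level for distribution of contraband: 23.
A1 applies: 23 − 2 = 21.
A2 applies (level before this adjustment is 21 < 27, so +1): 21 + 1 = 22.
A3 applies (level before this adjustment is 22 ≥ 9, so +4): 22 + 4 = 26.
A5 applies: 26 − 3 = 23.
A6 applies: 23 + 4 = 27.
A7 applies: 27 + 2 = 29.
Final offense level: 29.
Criminal history: 3 prior points → Category B (2-6).
Level 29 falls in the 28-32 band.
Grid: Level 28-32 × Category B = 1290-1680 days.
Probation check: level 29 > 19 and category B ≤ C → not eligible.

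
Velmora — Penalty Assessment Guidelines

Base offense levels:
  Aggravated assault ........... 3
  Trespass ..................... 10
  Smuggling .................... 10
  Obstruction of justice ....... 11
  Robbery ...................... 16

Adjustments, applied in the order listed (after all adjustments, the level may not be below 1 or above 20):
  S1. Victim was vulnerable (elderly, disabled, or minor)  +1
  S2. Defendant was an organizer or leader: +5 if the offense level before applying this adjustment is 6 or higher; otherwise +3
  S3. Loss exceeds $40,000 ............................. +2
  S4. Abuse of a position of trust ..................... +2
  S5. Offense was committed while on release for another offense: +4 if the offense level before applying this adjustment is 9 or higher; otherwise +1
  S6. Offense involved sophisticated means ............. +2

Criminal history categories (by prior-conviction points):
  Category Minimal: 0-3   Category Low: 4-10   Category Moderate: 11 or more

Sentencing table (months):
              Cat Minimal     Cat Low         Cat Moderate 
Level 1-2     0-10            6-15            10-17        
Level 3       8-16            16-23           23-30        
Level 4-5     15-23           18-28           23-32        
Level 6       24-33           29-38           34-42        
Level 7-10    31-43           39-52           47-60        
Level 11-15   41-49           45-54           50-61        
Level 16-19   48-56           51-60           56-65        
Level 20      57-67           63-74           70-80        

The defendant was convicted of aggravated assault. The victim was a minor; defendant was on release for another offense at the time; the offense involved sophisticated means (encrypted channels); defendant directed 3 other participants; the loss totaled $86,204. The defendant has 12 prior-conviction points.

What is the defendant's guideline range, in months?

Base offense level for aggravated assault: 3.
S1 applies: 3 + 1 = 4.
S2 applies (level before this adjustment is 4 < 6, so +3): 4 + 3 = 7.
S3 applies: 7 + 2 = 9.
S4 does not apply.
S5 applies (level before this adjustment is 9 ≥ 9, so +4): 9 + 4 = 13.
S6 applies: 13 + 2 = 15.
Final offense level: 15.
Criminal history: 12 prior points → Category Moderate (11+).
Level 15 falls in the 11-15 band.
Grid: Level 11-15 × Category Moderate = 50-61 months.

50-61 months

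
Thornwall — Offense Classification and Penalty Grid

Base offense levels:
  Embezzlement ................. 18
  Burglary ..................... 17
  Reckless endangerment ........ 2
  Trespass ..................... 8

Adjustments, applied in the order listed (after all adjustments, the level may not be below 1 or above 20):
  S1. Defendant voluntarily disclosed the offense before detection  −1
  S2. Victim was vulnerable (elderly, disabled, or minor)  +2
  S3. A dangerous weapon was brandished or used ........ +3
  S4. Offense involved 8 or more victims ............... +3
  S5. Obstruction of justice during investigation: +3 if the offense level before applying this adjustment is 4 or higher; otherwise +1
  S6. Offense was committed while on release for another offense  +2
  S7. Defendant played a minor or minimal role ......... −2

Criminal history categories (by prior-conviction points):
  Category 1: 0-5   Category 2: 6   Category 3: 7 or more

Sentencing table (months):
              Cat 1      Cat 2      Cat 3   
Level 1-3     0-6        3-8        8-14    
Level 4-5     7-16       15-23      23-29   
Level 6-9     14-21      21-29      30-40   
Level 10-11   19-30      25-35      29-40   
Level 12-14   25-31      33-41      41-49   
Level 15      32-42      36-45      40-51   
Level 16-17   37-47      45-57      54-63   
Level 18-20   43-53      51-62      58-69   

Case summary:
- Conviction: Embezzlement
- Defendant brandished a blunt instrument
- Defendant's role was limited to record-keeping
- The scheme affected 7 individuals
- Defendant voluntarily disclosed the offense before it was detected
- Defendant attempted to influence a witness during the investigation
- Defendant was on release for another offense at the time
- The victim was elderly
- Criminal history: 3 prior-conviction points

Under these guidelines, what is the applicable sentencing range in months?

Base offense level for embezzlement: 18.
S1 applies: 18 − 1 = 17.
S2 applies: 17 + 2 = 19.
S3 applies: 19 + 3 = 22.
S5 applies (level before this adjustment is 22 ≥ 4, so +3): 22 + 3 = 25.
S6 applies: 25 + 2 = 27.
S7 applies: 27 − 2 = 25.
Level 25 exceeds the maximum of 20; capped at 20.
Final offense level: 20.
Criminal history: 3 prior points → Category 1 (0-5).
Level 20 falls in the 18-20 band.
Grid: Level 18-20 × Category 1 = 43-53 months.

43-53 months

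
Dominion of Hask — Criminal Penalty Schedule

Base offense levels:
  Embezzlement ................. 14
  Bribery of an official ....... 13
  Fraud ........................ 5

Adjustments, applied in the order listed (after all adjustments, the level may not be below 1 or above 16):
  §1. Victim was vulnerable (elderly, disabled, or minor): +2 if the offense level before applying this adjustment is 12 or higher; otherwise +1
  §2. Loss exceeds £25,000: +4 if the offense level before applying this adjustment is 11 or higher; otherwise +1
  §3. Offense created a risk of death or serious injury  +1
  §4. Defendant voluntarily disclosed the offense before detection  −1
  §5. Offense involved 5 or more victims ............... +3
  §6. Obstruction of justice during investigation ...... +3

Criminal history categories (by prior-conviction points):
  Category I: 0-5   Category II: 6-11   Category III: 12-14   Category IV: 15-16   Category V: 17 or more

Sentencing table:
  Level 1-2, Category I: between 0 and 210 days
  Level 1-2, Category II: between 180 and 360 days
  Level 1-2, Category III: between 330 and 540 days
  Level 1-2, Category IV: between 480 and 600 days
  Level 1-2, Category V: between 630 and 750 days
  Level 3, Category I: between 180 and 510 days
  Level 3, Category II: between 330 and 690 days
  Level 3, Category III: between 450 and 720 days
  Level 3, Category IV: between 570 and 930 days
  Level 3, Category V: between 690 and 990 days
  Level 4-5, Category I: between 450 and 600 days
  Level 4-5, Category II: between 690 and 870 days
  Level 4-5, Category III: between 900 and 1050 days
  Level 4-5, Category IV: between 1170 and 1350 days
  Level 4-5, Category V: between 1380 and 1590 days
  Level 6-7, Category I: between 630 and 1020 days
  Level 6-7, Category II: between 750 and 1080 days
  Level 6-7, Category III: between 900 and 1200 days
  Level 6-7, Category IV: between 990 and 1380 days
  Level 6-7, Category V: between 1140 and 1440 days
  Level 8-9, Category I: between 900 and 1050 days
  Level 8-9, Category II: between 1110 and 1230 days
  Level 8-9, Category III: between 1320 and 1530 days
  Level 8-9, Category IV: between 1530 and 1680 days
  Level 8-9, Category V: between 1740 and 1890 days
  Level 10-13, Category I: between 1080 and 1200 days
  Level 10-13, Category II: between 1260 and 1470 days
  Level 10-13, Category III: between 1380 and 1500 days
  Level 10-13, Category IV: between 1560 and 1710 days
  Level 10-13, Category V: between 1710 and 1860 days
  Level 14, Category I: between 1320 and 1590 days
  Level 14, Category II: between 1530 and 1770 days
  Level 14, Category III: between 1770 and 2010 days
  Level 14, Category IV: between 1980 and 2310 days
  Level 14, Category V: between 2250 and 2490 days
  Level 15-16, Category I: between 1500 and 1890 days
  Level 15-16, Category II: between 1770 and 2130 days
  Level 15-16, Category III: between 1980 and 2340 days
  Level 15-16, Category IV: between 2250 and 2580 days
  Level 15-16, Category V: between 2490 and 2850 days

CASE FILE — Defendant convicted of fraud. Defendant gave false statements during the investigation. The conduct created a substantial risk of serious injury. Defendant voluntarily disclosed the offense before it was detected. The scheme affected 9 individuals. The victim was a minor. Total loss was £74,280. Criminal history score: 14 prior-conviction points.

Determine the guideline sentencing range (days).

1380-1500 days

Base offense level for fraud: 5.
§1 applies (level before this adjustment is 5 < 12, so +1): 5 + 1 = 6.
§2 applies (level before this adjustment is 6 < 11, so +1): 6 + 1 = 7.
§3 applies: 7 + 1 = 8.
§4 applies: 8 − 1 = 7.
§5 applies: 7 + 3 = 10.
§6 applies: 10 + 3 = 13.
Final offense level: 13.
Criminal history: 14 prior points → Category III (12-14).
Level 13 falls in the 10-13 band.
Grid: Level 10-13 × Category III = 1380-1500 days.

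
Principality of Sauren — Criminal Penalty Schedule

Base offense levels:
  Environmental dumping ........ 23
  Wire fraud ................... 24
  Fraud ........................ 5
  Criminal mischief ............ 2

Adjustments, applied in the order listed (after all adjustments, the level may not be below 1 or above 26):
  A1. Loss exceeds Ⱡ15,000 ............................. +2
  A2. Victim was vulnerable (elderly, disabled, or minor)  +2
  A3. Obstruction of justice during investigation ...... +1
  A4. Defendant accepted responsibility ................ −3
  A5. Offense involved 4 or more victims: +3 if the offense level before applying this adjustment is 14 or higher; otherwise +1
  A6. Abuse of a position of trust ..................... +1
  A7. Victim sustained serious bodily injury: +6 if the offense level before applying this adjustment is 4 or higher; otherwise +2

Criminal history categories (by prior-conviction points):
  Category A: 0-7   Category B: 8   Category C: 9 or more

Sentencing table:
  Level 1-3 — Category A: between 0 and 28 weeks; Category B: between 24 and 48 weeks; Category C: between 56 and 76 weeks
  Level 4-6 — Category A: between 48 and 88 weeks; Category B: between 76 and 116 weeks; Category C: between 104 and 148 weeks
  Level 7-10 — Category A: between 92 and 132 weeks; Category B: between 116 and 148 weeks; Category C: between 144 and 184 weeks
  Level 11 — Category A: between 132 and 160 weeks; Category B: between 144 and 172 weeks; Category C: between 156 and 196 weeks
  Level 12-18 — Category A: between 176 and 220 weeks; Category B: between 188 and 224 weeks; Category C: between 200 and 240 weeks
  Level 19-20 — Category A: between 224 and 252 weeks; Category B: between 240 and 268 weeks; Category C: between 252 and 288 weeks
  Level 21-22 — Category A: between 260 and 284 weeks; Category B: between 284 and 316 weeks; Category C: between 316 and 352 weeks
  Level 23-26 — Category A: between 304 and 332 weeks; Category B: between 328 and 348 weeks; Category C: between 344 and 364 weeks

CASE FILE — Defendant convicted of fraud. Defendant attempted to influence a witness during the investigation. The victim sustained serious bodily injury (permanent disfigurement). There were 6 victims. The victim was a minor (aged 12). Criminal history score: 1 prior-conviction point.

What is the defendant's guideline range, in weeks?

Base offense level for fraud: 5.
A1 does not apply.
A2 applies: 5 + 2 = 7.
A3 applies: 7 + 1 = 8.
A4 does not apply.
A5 applies (level before this adjustment is 8 < 14, so +1): 8 + 1 = 9.
A7 applies (level before this adjustment is 9 ≥ 4, so +6): 9 + 6 = 15.
Final offense level: 15.
Criminal history: 1 prior point → Category A (0-7).
Level 15 falls in the 12-18 band.
Grid: Level 12-18 × Category A = 176-220 weeks.

176-220 weeks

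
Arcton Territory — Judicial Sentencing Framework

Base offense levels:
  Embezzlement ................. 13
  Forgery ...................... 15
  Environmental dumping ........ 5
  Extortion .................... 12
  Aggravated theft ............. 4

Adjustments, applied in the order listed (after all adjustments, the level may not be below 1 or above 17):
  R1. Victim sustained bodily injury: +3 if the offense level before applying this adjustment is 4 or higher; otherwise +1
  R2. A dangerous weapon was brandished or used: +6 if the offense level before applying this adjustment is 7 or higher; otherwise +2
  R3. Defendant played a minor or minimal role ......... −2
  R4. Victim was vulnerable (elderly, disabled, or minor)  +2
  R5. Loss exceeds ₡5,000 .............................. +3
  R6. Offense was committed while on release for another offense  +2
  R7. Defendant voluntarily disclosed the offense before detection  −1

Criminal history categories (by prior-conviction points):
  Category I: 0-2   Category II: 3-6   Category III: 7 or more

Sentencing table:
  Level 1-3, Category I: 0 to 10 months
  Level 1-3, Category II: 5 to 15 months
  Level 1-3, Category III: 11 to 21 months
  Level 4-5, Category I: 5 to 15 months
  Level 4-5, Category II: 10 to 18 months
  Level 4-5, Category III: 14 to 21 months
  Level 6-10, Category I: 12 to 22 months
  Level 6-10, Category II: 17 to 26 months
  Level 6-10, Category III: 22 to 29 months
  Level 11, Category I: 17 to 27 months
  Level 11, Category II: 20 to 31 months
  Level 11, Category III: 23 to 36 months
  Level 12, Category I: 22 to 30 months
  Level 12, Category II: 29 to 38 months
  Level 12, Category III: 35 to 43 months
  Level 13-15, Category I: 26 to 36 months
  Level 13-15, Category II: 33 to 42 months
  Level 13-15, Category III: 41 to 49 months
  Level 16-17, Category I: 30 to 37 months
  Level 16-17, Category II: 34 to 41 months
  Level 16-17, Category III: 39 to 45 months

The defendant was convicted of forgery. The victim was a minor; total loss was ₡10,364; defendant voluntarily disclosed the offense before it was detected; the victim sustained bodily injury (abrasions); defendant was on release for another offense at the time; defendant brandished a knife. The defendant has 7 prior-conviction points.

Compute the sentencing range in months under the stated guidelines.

39-45 months

Base offense level for forgery: 15.
R1 applies (level before this adjustment is 15 ≥ 4, so +3): 15 + 3 = 18.
R2 applies (level before this adjustment is 18 ≥ 7, so +6): 18 + 6 = 24.
R3 does not apply.
R4 applies: 24 + 2 = 26.
R5 applies: 26 + 3 = 29.
R6 applies: 29 + 2 = 31.
R7 applies: 31 − 1 = 30.
Level 30 exceeds the maximum of 17; capped at 17.
Final offense level: 17.
Criminal history: 7 prior points → Category III (7+).
Level 17 falls in the 16-17 band.
Grid: Level 16-17 × Category III = 39-45 months.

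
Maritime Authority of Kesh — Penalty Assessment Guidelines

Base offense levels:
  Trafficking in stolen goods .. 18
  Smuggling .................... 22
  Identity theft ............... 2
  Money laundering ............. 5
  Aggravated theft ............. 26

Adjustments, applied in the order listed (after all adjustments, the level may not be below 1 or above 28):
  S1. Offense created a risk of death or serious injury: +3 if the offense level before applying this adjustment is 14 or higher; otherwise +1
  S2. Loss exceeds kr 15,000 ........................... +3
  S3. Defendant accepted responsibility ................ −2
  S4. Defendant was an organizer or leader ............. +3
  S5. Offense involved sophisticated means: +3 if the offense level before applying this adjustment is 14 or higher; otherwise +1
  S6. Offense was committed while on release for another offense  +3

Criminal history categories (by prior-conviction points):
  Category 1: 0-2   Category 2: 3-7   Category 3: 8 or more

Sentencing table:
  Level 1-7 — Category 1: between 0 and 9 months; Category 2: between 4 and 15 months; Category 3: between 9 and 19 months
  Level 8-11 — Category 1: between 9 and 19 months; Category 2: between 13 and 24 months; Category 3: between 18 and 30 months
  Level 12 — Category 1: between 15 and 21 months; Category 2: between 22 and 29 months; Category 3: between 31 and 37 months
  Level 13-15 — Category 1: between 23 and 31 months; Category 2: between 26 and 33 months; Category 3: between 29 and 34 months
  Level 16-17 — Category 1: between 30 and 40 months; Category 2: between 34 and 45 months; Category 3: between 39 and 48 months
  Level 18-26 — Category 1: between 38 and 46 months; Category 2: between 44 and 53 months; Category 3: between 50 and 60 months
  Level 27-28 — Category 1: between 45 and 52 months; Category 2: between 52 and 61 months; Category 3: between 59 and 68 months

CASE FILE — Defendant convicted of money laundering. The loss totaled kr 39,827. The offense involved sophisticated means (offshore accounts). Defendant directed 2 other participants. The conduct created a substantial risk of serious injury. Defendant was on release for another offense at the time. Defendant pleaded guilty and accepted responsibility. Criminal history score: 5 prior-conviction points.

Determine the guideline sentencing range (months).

Base offense level for money laundering: 5.
S1 applies (level before this adjustment is 5 < 14, so +1): 5 + 1 = 6.
S2 applies: 6 + 3 = 9.
S3 applies: 9 − 2 = 7.
S4 applies: 7 + 3 = 10.
S5 applies (level before this adjustment is 10 < 14, so +1): 10 + 1 = 11.
S6 applies: 11 + 3 = 14.
Final offense level: 14.
Criminal history: 5 prior points → Category 2 (3-7).
Level 14 falls in the 13-15 band.
Grid: Level 13-15 × Category 2 = 26-33 months.

26-33 months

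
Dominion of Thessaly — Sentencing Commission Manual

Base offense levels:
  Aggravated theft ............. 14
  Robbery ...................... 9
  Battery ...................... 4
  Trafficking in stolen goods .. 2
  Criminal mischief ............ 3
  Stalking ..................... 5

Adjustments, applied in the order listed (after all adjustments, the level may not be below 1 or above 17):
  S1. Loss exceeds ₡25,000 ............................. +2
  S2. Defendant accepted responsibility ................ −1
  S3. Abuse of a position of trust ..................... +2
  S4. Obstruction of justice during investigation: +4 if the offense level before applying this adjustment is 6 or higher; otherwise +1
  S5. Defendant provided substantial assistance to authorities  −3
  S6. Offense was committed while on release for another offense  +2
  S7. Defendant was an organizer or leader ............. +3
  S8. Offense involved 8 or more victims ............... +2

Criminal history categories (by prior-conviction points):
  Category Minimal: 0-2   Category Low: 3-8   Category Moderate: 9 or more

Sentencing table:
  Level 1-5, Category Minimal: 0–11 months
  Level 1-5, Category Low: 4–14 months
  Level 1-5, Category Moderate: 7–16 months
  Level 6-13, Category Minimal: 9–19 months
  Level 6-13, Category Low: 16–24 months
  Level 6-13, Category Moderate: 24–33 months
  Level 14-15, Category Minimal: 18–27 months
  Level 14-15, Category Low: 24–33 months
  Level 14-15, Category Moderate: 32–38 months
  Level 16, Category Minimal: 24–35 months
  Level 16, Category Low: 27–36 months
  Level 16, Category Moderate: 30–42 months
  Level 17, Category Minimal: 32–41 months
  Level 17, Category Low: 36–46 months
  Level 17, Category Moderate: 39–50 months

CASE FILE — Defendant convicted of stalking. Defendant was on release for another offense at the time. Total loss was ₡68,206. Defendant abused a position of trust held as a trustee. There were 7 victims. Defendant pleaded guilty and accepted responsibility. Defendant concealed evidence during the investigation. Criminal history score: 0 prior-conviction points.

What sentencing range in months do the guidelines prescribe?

18-27 months

Base offense level for stalking: 5.
S1 applies: 5 + 2 = 7.
S2 applies: 7 − 1 = 6.
S3 applies: 6 + 2 = 8.
S4 applies (level before this adjustment is 8 ≥ 6, so +4): 8 + 4 = 12.
S6 applies: 12 + 2 = 14.
S7 does not apply.
Final offense level: 14.
Criminal history: 0 prior points → Category Minimal (0-2).
Level 14 falls in the 14-15 band.
Grid: Level 14-15 × Category Minimal = 18-27 months.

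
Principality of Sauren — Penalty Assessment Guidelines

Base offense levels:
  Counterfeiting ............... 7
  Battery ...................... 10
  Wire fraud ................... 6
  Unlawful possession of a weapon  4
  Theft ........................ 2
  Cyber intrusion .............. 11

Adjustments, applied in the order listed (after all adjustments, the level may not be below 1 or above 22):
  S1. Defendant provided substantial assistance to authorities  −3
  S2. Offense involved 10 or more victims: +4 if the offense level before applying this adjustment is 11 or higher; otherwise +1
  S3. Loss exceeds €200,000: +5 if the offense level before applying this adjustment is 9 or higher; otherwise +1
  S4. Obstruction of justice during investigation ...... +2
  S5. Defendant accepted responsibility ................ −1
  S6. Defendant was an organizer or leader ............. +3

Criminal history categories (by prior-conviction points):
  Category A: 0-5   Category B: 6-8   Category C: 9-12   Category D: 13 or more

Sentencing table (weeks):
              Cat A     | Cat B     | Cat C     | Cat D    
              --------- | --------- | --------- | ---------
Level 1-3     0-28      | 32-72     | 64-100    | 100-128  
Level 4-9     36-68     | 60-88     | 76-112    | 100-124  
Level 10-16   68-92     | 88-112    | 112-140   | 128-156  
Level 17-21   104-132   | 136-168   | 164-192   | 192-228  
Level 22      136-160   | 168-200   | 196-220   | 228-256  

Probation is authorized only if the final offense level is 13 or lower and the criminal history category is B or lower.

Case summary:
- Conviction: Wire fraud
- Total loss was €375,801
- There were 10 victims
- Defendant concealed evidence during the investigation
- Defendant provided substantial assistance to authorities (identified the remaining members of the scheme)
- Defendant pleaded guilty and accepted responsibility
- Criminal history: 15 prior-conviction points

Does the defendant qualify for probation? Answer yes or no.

Base offense level for wire fraud: 6.
S1 applies: 6 − 3 = 3.
S2 applies (level before this adjustment is 3 < 11, so +1): 3 + 1 = 4.
S3 applies (level before this adjustment is 4 < 9, so +1): 4 + 1 = 5.
S4 applies: 5 + 2 = 7.
S5 applies: 7 − 1 = 6.
Final offense level: 6.
Criminal history: 15 prior points → Category D (13+).
Level 6 falls in the 4-9 band.
Grid: Level 4-9 × Category D = 100-124 weeks.
Probation check: level 6 ≤ 13 and category D > B → not eligible.

No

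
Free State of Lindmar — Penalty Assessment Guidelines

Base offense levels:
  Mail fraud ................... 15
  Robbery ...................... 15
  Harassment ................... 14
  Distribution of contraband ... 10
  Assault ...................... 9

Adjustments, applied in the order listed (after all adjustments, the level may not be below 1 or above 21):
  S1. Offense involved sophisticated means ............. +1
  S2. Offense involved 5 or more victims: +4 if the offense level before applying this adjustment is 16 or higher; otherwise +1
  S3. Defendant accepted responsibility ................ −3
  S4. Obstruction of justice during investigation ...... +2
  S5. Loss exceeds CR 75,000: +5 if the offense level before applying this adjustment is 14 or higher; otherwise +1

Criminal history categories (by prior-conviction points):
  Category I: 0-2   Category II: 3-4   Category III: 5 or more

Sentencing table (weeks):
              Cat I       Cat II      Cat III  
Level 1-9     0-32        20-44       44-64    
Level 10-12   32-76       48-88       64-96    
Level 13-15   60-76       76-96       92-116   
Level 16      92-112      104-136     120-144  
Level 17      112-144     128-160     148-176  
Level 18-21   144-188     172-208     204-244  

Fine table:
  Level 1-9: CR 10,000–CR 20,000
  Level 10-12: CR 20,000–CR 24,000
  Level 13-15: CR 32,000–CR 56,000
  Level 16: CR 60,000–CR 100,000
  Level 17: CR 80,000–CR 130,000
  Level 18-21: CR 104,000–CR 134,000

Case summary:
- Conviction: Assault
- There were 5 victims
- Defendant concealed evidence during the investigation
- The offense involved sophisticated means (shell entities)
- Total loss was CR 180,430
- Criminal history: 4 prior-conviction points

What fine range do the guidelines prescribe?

Base offense level for assault: 9.
S1 applies: 9 + 1 = 10.
S2 applies (level before this adjustment is 10 < 16, so +1): 10 + 1 = 11.
S4 applies: 11 + 2 = 13.
S5 applies (level before this adjustment is 13 < 14, so +1): 13 + 1 = 14.
Final offense level: 14.
Level 14 falls in the 13-15 band.
Fine table: Level 13-15 → CR 32,000–CR 56,000.

CR 32,000–CR 56,000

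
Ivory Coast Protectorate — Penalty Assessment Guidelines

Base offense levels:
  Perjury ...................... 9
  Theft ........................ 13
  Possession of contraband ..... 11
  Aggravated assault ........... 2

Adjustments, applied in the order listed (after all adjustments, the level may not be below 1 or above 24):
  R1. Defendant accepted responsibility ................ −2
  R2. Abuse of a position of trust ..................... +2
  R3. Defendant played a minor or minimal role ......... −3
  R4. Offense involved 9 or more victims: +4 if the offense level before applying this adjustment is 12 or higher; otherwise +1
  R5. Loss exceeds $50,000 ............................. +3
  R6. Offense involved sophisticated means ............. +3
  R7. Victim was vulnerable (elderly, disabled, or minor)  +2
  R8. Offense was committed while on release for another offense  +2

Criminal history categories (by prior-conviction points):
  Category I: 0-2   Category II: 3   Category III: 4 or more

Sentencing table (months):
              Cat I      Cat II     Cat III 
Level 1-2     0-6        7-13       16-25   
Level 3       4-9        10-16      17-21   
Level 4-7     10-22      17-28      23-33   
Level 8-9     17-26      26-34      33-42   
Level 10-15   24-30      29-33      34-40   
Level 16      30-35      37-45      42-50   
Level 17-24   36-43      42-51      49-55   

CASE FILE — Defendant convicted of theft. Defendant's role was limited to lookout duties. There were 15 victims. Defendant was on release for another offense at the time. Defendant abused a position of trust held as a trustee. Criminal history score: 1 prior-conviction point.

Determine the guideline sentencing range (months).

Base offense level for theft: 13.
R1 does not apply.
R2 applies: 13 + 2 = 15.
R3 applies: 15 − 3 = 12.
R4 applies (level before this adjustment is 12 ≥ 12, so +4): 12 + 4 = 16.
R5 does not apply.
R6 does not apply.
R8 applies: 16 + 2 = 18.
Final offense level: 18.
Criminal history: 1 prior point → Category I (0-2).
Level 18 falls in the 17-24 band.
Grid: Level 17-24 × Category I = 36-43 months.

36-43 months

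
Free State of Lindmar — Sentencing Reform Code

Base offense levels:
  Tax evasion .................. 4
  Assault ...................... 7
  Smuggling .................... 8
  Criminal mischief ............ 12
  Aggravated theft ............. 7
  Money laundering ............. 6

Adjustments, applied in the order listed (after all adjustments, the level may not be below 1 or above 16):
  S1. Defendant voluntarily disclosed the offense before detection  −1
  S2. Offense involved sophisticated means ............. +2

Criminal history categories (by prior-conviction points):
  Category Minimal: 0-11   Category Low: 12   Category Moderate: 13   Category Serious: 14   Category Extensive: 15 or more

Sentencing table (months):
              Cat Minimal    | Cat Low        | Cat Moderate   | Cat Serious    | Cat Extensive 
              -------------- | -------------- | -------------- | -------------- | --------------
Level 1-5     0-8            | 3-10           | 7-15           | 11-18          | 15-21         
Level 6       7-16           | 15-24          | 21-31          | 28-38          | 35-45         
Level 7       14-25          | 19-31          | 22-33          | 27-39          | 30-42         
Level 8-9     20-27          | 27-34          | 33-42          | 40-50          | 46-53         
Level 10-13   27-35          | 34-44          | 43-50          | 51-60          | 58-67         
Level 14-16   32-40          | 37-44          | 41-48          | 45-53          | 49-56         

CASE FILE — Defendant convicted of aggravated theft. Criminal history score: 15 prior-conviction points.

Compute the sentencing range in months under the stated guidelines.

30-42 months

Base offense level for aggravated theft: 7.
Final offense level: 7.
Criminal history: 15 prior points → Category Extensive (15+).
Level 7 falls in the 7 band.
Grid: Level 7 × Category Extensive = 30-42 months.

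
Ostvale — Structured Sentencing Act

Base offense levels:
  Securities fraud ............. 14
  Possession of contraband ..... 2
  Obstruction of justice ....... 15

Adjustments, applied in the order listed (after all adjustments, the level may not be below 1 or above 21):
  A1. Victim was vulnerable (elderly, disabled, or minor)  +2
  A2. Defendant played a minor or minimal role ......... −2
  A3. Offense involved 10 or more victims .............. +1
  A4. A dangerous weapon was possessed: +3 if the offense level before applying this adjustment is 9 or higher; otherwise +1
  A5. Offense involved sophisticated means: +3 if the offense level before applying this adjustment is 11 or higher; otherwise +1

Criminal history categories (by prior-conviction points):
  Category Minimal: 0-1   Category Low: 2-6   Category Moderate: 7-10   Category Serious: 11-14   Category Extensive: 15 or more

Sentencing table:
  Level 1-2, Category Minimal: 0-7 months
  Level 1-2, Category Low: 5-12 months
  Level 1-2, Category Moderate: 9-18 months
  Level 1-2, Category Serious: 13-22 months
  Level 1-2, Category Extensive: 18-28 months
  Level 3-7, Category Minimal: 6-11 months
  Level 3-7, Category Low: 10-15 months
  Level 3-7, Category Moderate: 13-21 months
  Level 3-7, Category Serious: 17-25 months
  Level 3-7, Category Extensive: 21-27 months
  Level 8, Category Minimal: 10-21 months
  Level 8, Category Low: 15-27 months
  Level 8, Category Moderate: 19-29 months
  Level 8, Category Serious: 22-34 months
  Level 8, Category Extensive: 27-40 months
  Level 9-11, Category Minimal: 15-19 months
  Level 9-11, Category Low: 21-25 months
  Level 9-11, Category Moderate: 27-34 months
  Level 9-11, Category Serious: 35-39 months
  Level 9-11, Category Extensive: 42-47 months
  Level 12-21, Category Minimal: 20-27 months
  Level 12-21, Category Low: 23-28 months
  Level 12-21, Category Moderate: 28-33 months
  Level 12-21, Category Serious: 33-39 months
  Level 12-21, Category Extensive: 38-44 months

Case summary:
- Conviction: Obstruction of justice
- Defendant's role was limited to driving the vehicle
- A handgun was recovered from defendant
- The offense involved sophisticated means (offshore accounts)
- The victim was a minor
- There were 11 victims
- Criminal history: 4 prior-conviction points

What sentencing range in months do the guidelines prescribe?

Base offense level for obstruction of justice: 15.
A1 applies: 15 + 2 = 17.
A2 applies: 17 − 2 = 15.
A3 applies: 15 + 1 = 16.
A4 applies (level before this adjustment is 16 ≥ 9, so +3): 16 + 3 = 19.
A5 applies (level before this adjustment is 19 ≥ 11, so +3): 19 + 3 = 22.
Level 22 exceeds the maximum of 21; capped at 21.
Final offense level: 21.
Criminal history: 4 prior points → Category Low (2-6).
Level 21 falls in the 12-21 band.
Grid: Level 12-21 × Category Low = 23-28 months.

23-28 months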